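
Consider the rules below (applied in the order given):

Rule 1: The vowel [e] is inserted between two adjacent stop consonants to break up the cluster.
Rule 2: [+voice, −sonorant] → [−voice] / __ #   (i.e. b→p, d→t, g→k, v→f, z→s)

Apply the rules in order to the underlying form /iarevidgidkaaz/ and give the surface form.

Rule 1 (stop-cluster e-epenthesis): /d/ and /g/ form a stop–stop cluster, so [e] is inserted between them. /d/ and /k/ form a stop–stop cluster, so [e] is inserted between them. /iarevidgidkaaz/ → iarevidegidekaaz.
Rule 2 (final devoicing): /z/ is a voiced obstruent in word-final position, so it devoices to [s]. /iarevidegidekaaz/ → iarevidegidekaas.

iarevidegidekaas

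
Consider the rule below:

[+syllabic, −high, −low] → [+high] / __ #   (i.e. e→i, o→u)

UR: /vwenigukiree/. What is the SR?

/e/ is a mid vowel in word-final position, so it raises to [i].
The other instances of /e/ do not occur in the required environment and remain unchanged.
Surface form: [vwenigukirei].

vwenigukirei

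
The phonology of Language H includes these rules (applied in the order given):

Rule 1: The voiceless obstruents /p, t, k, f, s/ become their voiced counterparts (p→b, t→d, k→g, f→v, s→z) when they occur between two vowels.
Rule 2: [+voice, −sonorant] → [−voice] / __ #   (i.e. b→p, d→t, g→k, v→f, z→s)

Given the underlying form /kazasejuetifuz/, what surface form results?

Rule 1 (intervocalic voicing): /s/ is a voiceless obstruent between vowels /a/ and /e/, so it voices to [z]. /t/ is a voiceless obstruent between vowels /e/ and /i/, so it voices to [d]. /f/ is a voiceless obstruent between vowels /i/ and /u/, so it voices to [v]. /kazasejuetifuz/ → kazazejuedivuz.
Rule 2 (final devoicing): /z/ is a voiced obstruent in word-final position, so it devoices to [s]. /kazazejuedivuz/ → kazazejuedivus.

kazazejuedivus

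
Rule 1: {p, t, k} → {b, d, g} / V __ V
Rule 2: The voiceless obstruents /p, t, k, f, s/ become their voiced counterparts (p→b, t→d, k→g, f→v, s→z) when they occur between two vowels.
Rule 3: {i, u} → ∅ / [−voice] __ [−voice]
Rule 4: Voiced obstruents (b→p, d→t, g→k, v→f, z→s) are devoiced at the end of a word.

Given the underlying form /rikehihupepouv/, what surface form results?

rigehhubebouf

Rule 1 (intervocalic voicing): /k/ is a voiceless stop between vowels /i/ and /e/, so it voices to [g]. /p/ is a voiceless stop between vowels /u/ and /e/, so it voices to [b]. /p/ is a voiceless stop between vowels /e/ and /o/, so it voices to [b]. /rikehihupepouv/ → rigehihubebouv.
Rule 2 (intervocalic voicing): no segment meets the environment; /rigehihubebouv/ is unchanged.
Rule 3 (high vowel syncope): /i/ is a high vowel flanked by voiceless consonants /h/ and /h/, so it deletes. /rigehihubebouv/ → rigehhubebouv.
Rule 4 (final devoicing): /v/ is a voiced obstruent in word-final position, so it devoices to [f]. /rigehhubebouv/ → rigehhubebouf.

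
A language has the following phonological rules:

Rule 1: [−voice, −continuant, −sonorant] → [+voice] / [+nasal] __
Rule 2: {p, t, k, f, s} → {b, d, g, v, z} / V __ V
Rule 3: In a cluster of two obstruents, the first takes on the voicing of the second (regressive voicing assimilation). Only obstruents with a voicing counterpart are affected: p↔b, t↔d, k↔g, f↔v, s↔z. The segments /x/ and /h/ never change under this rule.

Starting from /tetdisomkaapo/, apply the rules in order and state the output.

teddizomgaabo

Rule 1 (post-nasal voicing): /k/ is a voiceless stop immediately after the nasal /m/, so it voices to [g]. /tetdisomkaapo/ → tetdisomgaapo.
Rule 2 (intervocalic voicing): /s/ is a voiceless obstruent between vowels /i/ and /o/, so it voices to [z]. /p/ is a voiceless obstruent between vowels /a/ and /o/, so it voices to [b]. /tetdisomgaapo/ → tetdizomgaabo.
Rule 3 (regressive voicing assimilation): /t/ precedes the voiced obstruent /d/, so it voices to [d] by assimilation. /tetdizomgaabo/ → teddizomgaabo.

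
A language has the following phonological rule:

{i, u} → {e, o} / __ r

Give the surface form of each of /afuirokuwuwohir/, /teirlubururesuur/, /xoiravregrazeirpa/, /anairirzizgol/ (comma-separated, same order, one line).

/afuirokuwuwohir/: /i/ is a high vowel immediately before /r/, so it lowers to [e]. /i/ is a high vowel immediately before /r/, so it lowers to [e]. → [afuerokuwuwoher].
/teirlubururesuur/: /i/ is a high vowel immediately before /r/, so it lowers to [e]. /u/ is a high vowel immediately before /r/, so it lowers to [o]. /u/ is a high vowel immediately before /r/, so it lowers to [o]. /u/ is a high vowel immediately before /r/, so it lowers to [o]. → [teerlubororesuor].
/xoiravregrazeirpa/: /i/ is a high vowel immediately before /r/, so it lowers to [e]. /i/ is a high vowel immediately before /r/, so it lowers to [e]. → [xoeravregrazeerpa].
/anairirzizgol/: /i/ is a high vowel immediately before /r/, so it lowers to [e]. /i/ is a high vowel immediately before /r/, so it lowers to [e]. → [anaererzizgol].

afuerokuwuwoher, teerlubororesuor, xoeravregrazeerpa, anaererzizgol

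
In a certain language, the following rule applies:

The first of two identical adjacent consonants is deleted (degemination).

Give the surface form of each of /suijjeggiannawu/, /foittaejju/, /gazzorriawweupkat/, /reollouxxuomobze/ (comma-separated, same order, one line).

/suijjeggiannawu/: /jj/ is a geminate; the first /j/ deletes. /gg/ is a geminate; the first /g/ deletes. /nn/ is a geminate; the first /n/ deletes. → [suijegianawu].
/foittaejju/: /tt/ is a geminate; the first /t/ deletes. /jj/ is a geminate; the first /j/ deletes. → [foitaeju].
/gazzorriawweupkat/: /zz/ is a geminate; the first /z/ deletes. /rr/ is a geminate; the first /r/ deletes. /ww/ is a geminate; the first /w/ deletes. → [gazoriaweupkat].
/reollouxxuomobze/: /ll/ is a geminate; the first /l/ deletes. /xx/ is a geminate; the first /x/ deletes. → [reolouxuomobze].

suijegianawu, foitaeju, gazoriaweupkat, reolouxuomobze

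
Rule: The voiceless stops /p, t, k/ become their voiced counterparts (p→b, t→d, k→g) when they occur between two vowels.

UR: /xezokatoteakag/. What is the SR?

/k/ is a voiceless stop between vowels /o/ and /a/, so it voices to [g].
/t/ is a voiceless stop between vowels /a/ and /o/, so it voices to [d].
/t/ is a voiceless stop between vowels /o/ and /e/, so it voices to [d].
/k/ is a voiceless stop between vowels /a/ and /a/, so it voices to [g].
Surface form: [xezogadodeagag].

xezogadodeagag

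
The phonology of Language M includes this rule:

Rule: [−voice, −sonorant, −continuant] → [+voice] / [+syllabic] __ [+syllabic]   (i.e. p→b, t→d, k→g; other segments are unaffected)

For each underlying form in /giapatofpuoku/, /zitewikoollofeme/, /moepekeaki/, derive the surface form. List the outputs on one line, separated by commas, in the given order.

/giapatofpuoku/: /p/ is a voiceless stop between vowels /a/ and /a/, so it voices to [b]. /t/ is a voiceless stop between vowels /a/ and /o/, so it voices to [d]. /k/ is a voiceless stop between vowels /o/ and /u/, so it voices to [g]. → [giabadofpuogu].
/zitewikoollofeme/: /t/ is a voiceless stop between vowels /i/ and /e/, so it voices to [d]. /k/ is a voiceless stop between vowels /i/ and /o/, so it voices to [g]. → [zidewigoollofeme].
/moepekeaki/: /p/ is a voiceless stop between vowels /e/ and /e/, so it voices to [b]. /k/ is a voiceless stop between vowels /e/ and /e/, so it voices to [g]. /k/ is a voiceless stop between vowels /a/ and /i/, so it voices to [g]. → [moebegeagi].

giabadofpuogu, zidewigoollofeme, moebegeagi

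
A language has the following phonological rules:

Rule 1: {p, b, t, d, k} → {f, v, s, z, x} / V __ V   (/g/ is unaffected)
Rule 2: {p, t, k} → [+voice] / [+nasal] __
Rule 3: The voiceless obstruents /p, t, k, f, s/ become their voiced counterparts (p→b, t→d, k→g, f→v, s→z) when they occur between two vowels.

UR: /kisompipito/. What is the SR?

Rule 1 (intervocalic spirantization): /p/ is a stop between vowels /i/ and /i/, so it spirantizes to the fricative [f]. /t/ is a stop between vowels /i/ and /o/, so it spirantizes to the fricative [s]. /kisompipito/ → kisompifiso.
Rule 2 (post-nasal voicing): /p/ is a voiceless stop immediately after the nasal /m/, so it voices to [b]. /kisompifiso/ → kisombifiso.
Rule 3 (intervocalic voicing): /s/ is a voiceless obstruent between vowels /i/ and /o/, so it voices to [z]. /f/ is a voiceless obstruent between vowels /i/ and /i/, so it voices to [v]. /s/ is a voiceless obstruent between vowels /i/ and /o/, so it voices to [z]. /kisombifiso/ → kizombivizo.

kizombivizo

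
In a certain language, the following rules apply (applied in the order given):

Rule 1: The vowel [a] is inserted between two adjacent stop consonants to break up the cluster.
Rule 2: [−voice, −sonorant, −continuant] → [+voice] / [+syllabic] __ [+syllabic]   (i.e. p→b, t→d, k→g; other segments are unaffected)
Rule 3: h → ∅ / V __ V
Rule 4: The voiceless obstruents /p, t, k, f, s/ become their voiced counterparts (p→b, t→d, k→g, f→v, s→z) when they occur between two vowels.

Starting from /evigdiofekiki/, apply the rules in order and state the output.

Rule 1 (stop-cluster a-epenthesis): /g/ and /d/ form a stop–stop cluster, so [a] is inserted between them. /evigdiofekiki/ → evigadiofekiki.
Rule 2 (intervocalic voicing): /k/ is a voiceless stop between vowels /e/ and /i/, so it voices to [g]. /k/ is a voiceless stop between vowels /i/ and /i/, so it voices to [g]. /evigadiofekiki/ → evigadiofegigi.
Rule 3 (intervocalic h-deletion): no segment meets the environment; /evigadiofegigi/ is unchanged.
Rule 4 (intervocalic voicing): /f/ is a voiceless obstruent between vowels /o/ and /e/, so it voices to [v]. /evigadiofegigi/ → evigadiovegigi.

evigadiovegigi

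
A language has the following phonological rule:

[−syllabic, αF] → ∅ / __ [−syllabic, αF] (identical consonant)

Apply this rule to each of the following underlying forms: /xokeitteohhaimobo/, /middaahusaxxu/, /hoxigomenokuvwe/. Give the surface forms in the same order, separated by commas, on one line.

xokeiteohaimobo, midaahusaxu, hoxigomenokuvwe

/xokeitteohhaimobo/: /tt/ is a geminate; the first /t/ deletes. /hh/ is a geminate; the first /h/ deletes. → [xokeiteohaimobo].
/middaahusaxxu/: /dd/ is a geminate; the first /d/ deletes. /xx/ is a geminate; the first /x/ deletes. → [midaahusaxu].
/hoxigomenokuvwe/: the rule's environment is not met; surfaces unchanged as [hoxigomenokuvwe].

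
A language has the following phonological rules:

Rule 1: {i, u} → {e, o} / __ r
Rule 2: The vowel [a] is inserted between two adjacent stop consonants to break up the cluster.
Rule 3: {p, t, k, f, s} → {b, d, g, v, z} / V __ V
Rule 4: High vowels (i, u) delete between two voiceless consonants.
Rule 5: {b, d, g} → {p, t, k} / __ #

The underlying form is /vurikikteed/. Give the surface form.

vorigigadeet

Rule 1 (pre-rhotic lowering): /u/ is a high vowel immediately before /r/, so it lowers to [o]. /vurikikteed/ → vorikikteed.
Rule 2 (stop-cluster a-epenthesis): /k/ and /t/ form a stop–stop cluster, so [a] is inserted between them. /vorikikteed/ → vorikikateed.
Rule 3 (intervocalic voicing): /k/ is a voiceless obstruent between vowels /i/ and /i/, so it voices to [g]. /k/ is a voiceless obstruent between vowels /i/ and /a/, so it voices to [g]. /t/ is a voiceless obstruent between vowels /a/ and /e/, so it voices to [d]. /vorikikateed/ → vorigigadeed.
Rule 4 (high vowel syncope): no segment meets the environment; /vorigigadeed/ is unchanged.
Rule 5 (final devoicing): /d/ is a voiced stop in word-final position, so it devoices to [t]. /vorigigadeed/ → vorigigadeet.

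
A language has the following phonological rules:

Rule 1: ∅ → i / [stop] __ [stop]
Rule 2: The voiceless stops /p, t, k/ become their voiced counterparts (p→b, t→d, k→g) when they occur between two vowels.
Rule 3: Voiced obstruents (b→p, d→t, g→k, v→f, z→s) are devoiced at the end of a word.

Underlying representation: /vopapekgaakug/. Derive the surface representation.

vobabegigaaguk

Rule 1 (stop-cluster i-epenthesis): /k/ and /g/ form a stop–stop cluster, so [i] is inserted between them. /vopapekgaakug/ → vopapekigaakug.
Rule 2 (intervocalic voicing): /p/ is a voiceless stop between vowels /o/ and /a/, so it voices to [b]. /p/ is a voiceless stop between vowels /a/ and /e/, so it voices to [b]. /k/ is a voiceless stop between vowels /e/ and /i/, so it voices to [g]. /k/ is a voiceless stop between vowels /a/ and /u/, so it voices to [g]. /vopapekigaakug/ → vobabegigaagug.
Rule 3 (final devoicing): /g/ is a voiced obstruent in word-final position, so it devoices to [k]. /vobabegigaagug/ → vobabegigaaguk.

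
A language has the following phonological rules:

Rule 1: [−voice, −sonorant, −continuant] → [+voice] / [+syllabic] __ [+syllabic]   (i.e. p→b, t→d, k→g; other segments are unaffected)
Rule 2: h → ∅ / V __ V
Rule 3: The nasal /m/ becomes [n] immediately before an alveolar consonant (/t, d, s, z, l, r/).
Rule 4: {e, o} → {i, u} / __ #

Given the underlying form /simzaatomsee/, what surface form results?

Rule 1 (intervocalic voicing): /t/ is a voiceless stop between vowels /a/ and /o/, so it voices to [d]. /simzaatomsee/ → simzaadomsee.
Rule 2 (intervocalic h-deletion): no segment meets the environment; /simzaadomsee/ is unchanged.
Rule 3 (nasal place assimilation): /m/ precedes the alveolar consonant /z/, so it assimilates in place to [n]. /m/ precedes the alveolar consonant /s/, so it assimilates in place to [n]. /simzaadomsee/ → sinzaadonsee.
Rule 4 (final vowel raising): /e/ is a mid vowel in word-final position, so it raises to [i]. /sinzaadonsee/ → sinzaadonsei.

sinzaadonsei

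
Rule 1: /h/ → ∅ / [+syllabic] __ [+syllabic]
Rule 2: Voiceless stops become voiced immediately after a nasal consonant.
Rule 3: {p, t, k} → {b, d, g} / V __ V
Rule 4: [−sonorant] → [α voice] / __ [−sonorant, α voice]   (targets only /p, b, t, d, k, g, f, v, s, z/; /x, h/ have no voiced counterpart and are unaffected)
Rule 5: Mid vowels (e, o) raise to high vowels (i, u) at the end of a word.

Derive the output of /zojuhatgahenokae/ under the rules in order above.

zojuadgaenogai

Rule 1 (intervocalic h-deletion): /h/ occurs between vowels /u/ and /a/, so it deletes. /h/ occurs between vowels /a/ and /e/, so it deletes. /zojuhatgahenokae/ → zojuatgaenokae.
Rule 2 (post-nasal voicing): no segment meets the environment; /zojuatgaenokae/ is unchanged.
Rule 3 (intervocalic voicing): /k/ is a voiceless stop between vowels /o/ and /a/, so it voices to [g]. /zojuatgaenokae/ → zojuatgaenogae.
Rule 4 (regressive voicing assimilation): /t/ precedes the voiced obstruent /g/, so it voices to [d] by assimilation. /zojuatgaenogae/ → zojuadgaenogae.
Rule 5 (final vowel raising): /e/ is a mid vowel in word-final position, so it raises to [i]. /zojuadgaenogae/ → zojuadgaenogai.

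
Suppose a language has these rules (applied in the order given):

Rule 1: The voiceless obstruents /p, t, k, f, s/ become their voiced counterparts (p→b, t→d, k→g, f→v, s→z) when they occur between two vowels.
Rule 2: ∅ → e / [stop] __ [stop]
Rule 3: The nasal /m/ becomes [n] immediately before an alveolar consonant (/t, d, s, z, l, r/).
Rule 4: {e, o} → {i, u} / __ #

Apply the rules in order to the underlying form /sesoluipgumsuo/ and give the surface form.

Rule 1 (intervocalic voicing): /s/ is a voiceless obstruent between vowels /e/ and /o/, so it voices to [z]. /sesoluipgumsuo/ → sezoluipgumsuo.
Rule 2 (stop-cluster e-epenthesis): /p/ and /g/ form a stop–stop cluster, so [e] is inserted between them. /sezoluipgumsuo/ → sezoluipegumsuo.
Rule 3 (nasal place assimilation): /m/ precedes the alveolar consonant /s/, so it assimilates in place to [n]. /sezoluipegumsuo/ → sezoluipegunsuo.
Rule 4 (final vowel raising): /o/ is a mid vowel in word-final position, so it raises to [u]. /sezoluipegunsuo/ → sezoluipegunsuu.

sezoluipegunsuu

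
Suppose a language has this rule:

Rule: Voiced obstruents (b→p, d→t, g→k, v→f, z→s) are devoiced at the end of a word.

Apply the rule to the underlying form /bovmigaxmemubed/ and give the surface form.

/d/ is a voiced obstruent in word-final position, so it devoices to [t].
Surface form: [bovmigaxmemubet].

bovmigaxmemubet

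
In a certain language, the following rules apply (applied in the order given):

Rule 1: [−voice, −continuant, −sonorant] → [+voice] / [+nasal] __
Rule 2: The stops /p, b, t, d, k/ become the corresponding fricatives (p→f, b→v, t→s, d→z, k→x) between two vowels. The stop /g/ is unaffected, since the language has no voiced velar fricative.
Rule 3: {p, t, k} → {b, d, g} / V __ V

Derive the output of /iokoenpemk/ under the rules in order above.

ioxoenbemg

Rule 1 (post-nasal voicing): /p/ is a voiceless stop immediately after the nasal /n/, so it voices to [b]. /k/ is a voiceless stop immediately after the nasal /m/, so it voices to [g]. /iokoenpemk/ → iokoenbemg.
Rule 2 (intervocalic spirantization): /k/ is a stop between vowels /o/ and /o/, so it spirantizes to the fricative [x]. /iokoenbemg/ → ioxoenbemg.
Rule 3 (intervocalic voicing): no segment meets the environment; /ioxoenbemg/ is unchanged.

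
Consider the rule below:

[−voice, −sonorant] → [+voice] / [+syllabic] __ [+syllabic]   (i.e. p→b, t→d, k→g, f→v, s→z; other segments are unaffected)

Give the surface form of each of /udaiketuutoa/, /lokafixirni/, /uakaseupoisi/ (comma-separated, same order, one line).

/udaiketuutoa/: /k/ is a voiceless obstruent between vowels /i/ and /e/, so it voices to [g]. /t/ is a voiceless obstruent between vowels /e/ and /u/, so it voices to [d]. /t/ is a voiceless obstruent between vowels /u/ and /o/, so it voices to [d]. → [udaigeduudoa].
/lokafixirni/: /k/ is a voiceless obstruent between vowels /o/ and /a/, so it voices to [g]. /f/ is a voiceless obstruent between vowels /a/ and /i/, so it voices to [v]. → [logavixirni].
/uakaseupoisi/: /k/ is a voiceless obstruent between vowels /a/ and /a/, so it voices to [g]. /s/ is a voiceless obstruent between vowels /a/ and /e/, so it voices to [z]. /p/ is a voiceless obstruent between vowels /u/ and /o/, so it voices to [b]. /s/ is a voiceless obstruent between vowels /i/ and /i/, so it voices to [z]. → [uagazeuboizi].

udaigeduudoa, logavixirni, uagazeuboizi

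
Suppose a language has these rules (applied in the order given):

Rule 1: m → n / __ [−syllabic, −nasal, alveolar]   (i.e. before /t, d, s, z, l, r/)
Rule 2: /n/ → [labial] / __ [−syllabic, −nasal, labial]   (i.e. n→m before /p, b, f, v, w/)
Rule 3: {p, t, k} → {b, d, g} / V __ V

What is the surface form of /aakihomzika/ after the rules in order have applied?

aagihonziga

Rule 1 (nasal place assimilation): /m/ precedes the alveolar consonant /z/, so it assimilates in place to [n]. /aakihomzika/ → aakihonzika.
Rule 2 (nasal place assimilation): no segment meets the environment; /aakihonzika/ is unchanged.
Rule 3 (intervocalic voicing): /k/ is a voiceless stop between vowels /a/ and /i/, so it voices to [g]. /k/ is a voiceless stop between vowels /i/ and /a/, so it voices to [g]. /aakihonzika/ → aagihonziga.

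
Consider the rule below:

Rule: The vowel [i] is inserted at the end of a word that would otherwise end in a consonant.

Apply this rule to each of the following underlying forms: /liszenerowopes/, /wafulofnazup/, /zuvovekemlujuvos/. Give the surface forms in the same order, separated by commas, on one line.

liszenerowopesi, wafulofnazupi, zuvovekemlujuvosi

/liszenerowopes/: the form ends in the consonant /s/, so [i] is inserted word-finally. → [liszenerowopesi].
/wafulofnazup/: the form ends in the consonant /p/, so [i] is inserted word-finally. → [wafulofnazupi].
/zuvovekemlujuvos/: the form ends in the consonant /s/, so [i] is inserted word-finally. → [zuvovekemlujuvosi].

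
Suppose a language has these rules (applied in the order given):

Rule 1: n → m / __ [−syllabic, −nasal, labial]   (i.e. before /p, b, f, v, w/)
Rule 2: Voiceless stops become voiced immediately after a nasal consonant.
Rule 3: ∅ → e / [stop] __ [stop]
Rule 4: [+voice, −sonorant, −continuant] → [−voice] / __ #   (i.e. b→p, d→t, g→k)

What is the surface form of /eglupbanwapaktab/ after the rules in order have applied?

eglupebamwapaketap

Rule 1 (nasal place assimilation): /n/ precedes the labial consonant /w/, so it assimilates in place to [m]. /eglupbanwapaktab/ → eglupbamwapaktab.
Rule 2 (post-nasal voicing): no segment meets the environment; /eglupbamwapaktab/ is unchanged.
Rule 3 (stop-cluster e-epenthesis): /p/ and /b/ form a stop–stop cluster, so [e] is inserted between them. /k/ and /t/ form a stop–stop cluster, so [e] is inserted between them. /eglupbamwapaktab/ → eglupebamwapaketab.
Rule 4 (final devoicing): /b/ is a voiced stop in word-final position, so it devoices to [p]. /eglupebamwapaketab/ → eglupebamwapaketap.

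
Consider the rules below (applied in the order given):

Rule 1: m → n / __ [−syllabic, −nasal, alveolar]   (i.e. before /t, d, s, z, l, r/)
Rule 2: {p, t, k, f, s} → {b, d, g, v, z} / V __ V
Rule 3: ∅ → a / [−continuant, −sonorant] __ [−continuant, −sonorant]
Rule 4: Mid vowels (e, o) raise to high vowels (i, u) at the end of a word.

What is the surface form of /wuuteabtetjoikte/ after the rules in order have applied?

Rule 1 (nasal place assimilation): no segment meets the environment; /wuuteabtetjoikte/ is unchanged.
Rule 2 (intervocalic voicing): /t/ is a voiceless obstruent between vowels /u/ and /e/, so it voices to [d]. /wuuteabtetjoikte/ → wuudeabtetjoikte.
Rule 3 (stop-cluster a-epenthesis): /b/ and /t/ form a stop–stop cluster, so [a] is inserted between them. /k/ and /t/ form a stop–stop cluster, so [a] is inserted between them. /wuudeabtetjoikte/ → wuudeabatetjoikate.
Rule 4 (final vowel raising): /e/ is a mid vowel in word-final position, so it raises to [i]. /wuudeabatetjoikate/ → wuudeabatetjoikati.

wuudeabatetjoikati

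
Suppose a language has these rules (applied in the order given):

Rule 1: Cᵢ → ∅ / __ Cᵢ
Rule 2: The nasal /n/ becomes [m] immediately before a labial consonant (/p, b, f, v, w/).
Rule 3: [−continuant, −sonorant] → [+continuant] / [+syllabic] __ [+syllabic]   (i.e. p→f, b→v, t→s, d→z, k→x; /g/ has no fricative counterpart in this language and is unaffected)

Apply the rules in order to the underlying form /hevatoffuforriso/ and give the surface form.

Rule 1 (degemination): /ff/ is a geminate; the first /f/ deletes. /rr/ is a geminate; the first /r/ deletes. /hevatoffuforriso/ → hevatofuforiso.
Rule 2 (nasal place assimilation): no segment meets the environment; /hevatofuforiso/ is unchanged.
Rule 3 (intervocalic spirantization): /t/ is a stop between vowels /a/ and /o/, so it spirantizes to the fricative [s]. /hevatofuforiso/ → hevasofuforiso.

hevasofuforiso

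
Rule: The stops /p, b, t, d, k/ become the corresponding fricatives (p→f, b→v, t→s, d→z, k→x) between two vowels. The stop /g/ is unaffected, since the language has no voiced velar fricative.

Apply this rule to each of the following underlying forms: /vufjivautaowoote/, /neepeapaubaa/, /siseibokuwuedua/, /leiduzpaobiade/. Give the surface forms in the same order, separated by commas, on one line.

/vufjivautaowoote/: /t/ is a stop between vowels /u/ and /a/, so it spirantizes to the fricative [s]. /t/ is a stop between vowels /o/ and /e/, so it spirantizes to the fricative [s]. → [vufjivausaowoose].
/neepeapaubaa/: /p/ is a stop between vowels /e/ and /e/, so it spirantizes to the fricative [f]. /p/ is a stop between vowels /a/ and /a/, so it spirantizes to the fricative [f]. /b/ is a stop between vowels /u/ and /a/, so it spirantizes to the fricative [v]. → [neefeafauvaa].
/siseibokuwuedua/: /b/ is a stop between vowels /i/ and /o/, so it spirantizes to the fricative [v]. /k/ is a stop between vowels /o/ and /u/, so it spirantizes to the fricative [x]. /d/ is a stop between vowels /e/ and /u/, so it spirantizes to the fricative [z]. → [siseivoxuwuezua].
/leiduzpaobiade/: /d/ is a stop between vowels /i/ and /u/, so it spirantizes to the fricative [z]. /b/ is a stop between vowels /o/ and /i/, so it spirantizes to the fricative [v]. /d/ is a stop between vowels /a/ and /e/, so it spirantizes to the fricative [z]. → [leizuzpaoviaze].

vufjivausaowoose, neefeafauvaa, siseivoxuwuezua, leizuzpaoviaze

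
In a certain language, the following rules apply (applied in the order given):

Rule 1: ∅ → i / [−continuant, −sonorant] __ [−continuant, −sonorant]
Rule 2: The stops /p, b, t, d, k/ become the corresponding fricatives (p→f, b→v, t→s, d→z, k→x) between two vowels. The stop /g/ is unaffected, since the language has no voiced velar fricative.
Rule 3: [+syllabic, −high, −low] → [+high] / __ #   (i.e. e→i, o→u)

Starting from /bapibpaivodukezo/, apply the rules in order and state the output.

Rule 1 (stop-cluster i-epenthesis): /b/ and /p/ form a stop–stop cluster, so [i] is inserted between them. /bapibpaivodukezo/ → bapibipaivodukezo.
Rule 2 (intervocalic spirantization): /p/ is a stop between vowels /a/ and /i/, so it spirantizes to the fricative [f]. /b/ is a stop between vowels /i/ and /i/, so it spirantizes to the fricative [v]. /p/ is a stop between vowels /i/ and /a/, so it spirantizes to the fricative [f]. /d/ is a stop between vowels /o/ and /u/, so it spirantizes to the fricative [z]. /k/ is a stop between vowels /u/ and /e/, so it spirantizes to the fricative [x]. /bapibipaivodukezo/ → bafivifaivozuxezo.
Rule 3 (final vowel raising): /o/ is a mid vowel in word-final position, so it raises to [u]. /bafivifaivozuxezo/ → bafivifaivozuxezu.

bafivifaivozuxezu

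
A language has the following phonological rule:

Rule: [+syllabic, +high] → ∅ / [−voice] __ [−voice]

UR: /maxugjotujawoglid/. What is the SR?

No segment of /maxugjotujawoglid/ meets the structural description of the rule, so the form surfaces unchanged.

maxugjotujawoglid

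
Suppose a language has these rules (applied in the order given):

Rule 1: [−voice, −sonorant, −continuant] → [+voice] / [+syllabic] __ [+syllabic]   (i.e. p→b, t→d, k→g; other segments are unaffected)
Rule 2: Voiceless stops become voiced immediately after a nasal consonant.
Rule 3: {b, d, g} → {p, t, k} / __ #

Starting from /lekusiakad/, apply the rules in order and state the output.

legusiagat

Rule 1 (intervocalic voicing): /k/ is a voiceless stop between vowels /e/ and /u/, so it voices to [g]. /k/ is a voiceless stop between vowels /a/ and /a/, so it voices to [g]. /lekusiakad/ → legusiagad.
Rule 2 (post-nasal voicing): no segment meets the environment; /legusiagad/ is unchanged.
Rule 3 (final devoicing): /d/ is a voiced stop in word-final position, so it devoices to [t]. /legusiagad/ → legusiagat.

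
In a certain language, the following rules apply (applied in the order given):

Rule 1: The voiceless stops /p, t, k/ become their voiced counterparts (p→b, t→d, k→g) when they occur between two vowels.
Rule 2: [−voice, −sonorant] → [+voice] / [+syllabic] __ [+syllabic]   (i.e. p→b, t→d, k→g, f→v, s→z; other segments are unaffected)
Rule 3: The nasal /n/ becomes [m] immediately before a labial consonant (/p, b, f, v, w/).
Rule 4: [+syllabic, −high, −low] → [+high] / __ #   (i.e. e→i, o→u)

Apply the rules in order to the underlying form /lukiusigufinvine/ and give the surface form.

lugiuziguvimvini

Rule 1 (intervocalic voicing): /k/ is a voiceless stop between vowels /u/ and /i/, so it voices to [g]. /lukiusigufinvine/ → lugiusigufinvine.
Rule 2 (intervocalic voicing): /s/ is a voiceless obstruent between vowels /u/ and /i/, so it voices to [z]. /f/ is a voiceless obstruent between vowels /u/ and /i/, so it voices to [v]. /lugiusigufinvine/ → lugiuziguvinvine.
Rule 3 (nasal place assimilation): /n/ precedes the labial consonant /v/, so it assimilates in place to [m]. /lugiuziguvinvine/ → lugiuziguvimvine.
Rule 4 (final vowel raising): /e/ is a mid vowel in word-final position, so it raises to [i]. /lugiuziguvimvine/ → lugiuziguvimvini.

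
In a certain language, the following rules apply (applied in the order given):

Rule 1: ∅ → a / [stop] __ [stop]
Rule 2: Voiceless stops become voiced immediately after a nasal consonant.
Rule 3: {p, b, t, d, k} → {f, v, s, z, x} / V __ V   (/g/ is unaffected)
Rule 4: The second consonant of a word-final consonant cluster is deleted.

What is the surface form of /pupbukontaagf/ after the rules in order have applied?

Rule 1 (stop-cluster a-epenthesis): /p/ and /b/ form a stop–stop cluster, so [a] is inserted between them. /pupbukontaagf/ → pupabukontaagf.
Rule 2 (post-nasal voicing): /t/ is a voiceless stop immediately after the nasal /n/, so it voices to [d]. /pupabukontaagf/ → pupabukondaagf.
Rule 3 (intervocalic spirantization): /p/ is a stop between vowels /u/ and /a/, so it spirantizes to the fricative [f]. /b/ is a stop between vowels /a/ and /u/, so it spirantizes to the fricative [v]. /k/ is a stop between vowels /u/ and /o/, so it spirantizes to the fricative [x]. /pupabukondaagf/ → pufavuxondaagf.
Rule 4 (final cluster simplification): /f/ is the second consonant of a word-final cluster /gf/, so it deletes. /pufavuxondaagf/ → pufavuxondaag.

pufavuxondaag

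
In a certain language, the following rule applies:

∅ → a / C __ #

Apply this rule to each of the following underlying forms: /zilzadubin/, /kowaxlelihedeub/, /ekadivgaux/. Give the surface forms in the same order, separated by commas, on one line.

/zilzadubin/: the form ends in the consonant /n/, so [a] is inserted word-finally. → [zilzadubina].
/kowaxlelihedeub/: the form ends in the consonant /b/, so [a] is inserted word-finally. → [kowaxlelihedeuba].
/ekadivgaux/: the form ends in the consonant /x/, so [a] is inserted word-finally. → [ekadivgauxa].

zilzadubina, kowaxlelihedeuba, ekadivgauxa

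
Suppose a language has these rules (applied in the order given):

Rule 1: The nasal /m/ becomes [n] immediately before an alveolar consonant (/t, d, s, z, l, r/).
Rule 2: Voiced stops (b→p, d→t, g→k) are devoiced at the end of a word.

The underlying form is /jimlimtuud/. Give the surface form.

jinlintuut

Rule 1 (nasal place assimilation): /m/ precedes the alveolar consonant /l/, so it assimilates in place to [n]. /m/ precedes the alveolar consonant /t/, so it assimilates in place to [n]. /jimlimtuud/ → jinlintuud.
Rule 2 (final devoicing): /d/ is a voiced stop in word-final position, so it devoices to [t]. /jinlintuud/ → jinlintuut.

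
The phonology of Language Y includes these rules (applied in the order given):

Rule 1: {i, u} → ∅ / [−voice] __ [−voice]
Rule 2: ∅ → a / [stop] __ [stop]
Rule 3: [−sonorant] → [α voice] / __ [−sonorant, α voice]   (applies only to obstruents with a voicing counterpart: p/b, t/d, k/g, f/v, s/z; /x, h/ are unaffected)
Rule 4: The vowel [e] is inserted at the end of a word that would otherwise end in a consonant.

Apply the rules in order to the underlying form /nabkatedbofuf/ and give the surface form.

Rule 1 (high vowel syncope): /u/ is a high vowel flanked by voiceless consonants /f/ and /f/, so it deletes. /nabkatedbofuf/ → nabkatedboff.
Rule 2 (stop-cluster a-epenthesis): /b/ and /k/ form a stop–stop cluster, so [a] is inserted between them. /d/ and /b/ form a stop–stop cluster, so [a] is inserted between them. /nabkatedboff/ → nabakatedaboff.
Rule 3 (regressive voicing assimilation): no segment meets the environment; /nabakatedaboff/ is unchanged.
Rule 4 (final e-epenthesis): the form ends in the consonant /f/, so [e] is inserted word-finally. /nabakatedaboff/ → nabakatedaboffe.

nabakatedaboffe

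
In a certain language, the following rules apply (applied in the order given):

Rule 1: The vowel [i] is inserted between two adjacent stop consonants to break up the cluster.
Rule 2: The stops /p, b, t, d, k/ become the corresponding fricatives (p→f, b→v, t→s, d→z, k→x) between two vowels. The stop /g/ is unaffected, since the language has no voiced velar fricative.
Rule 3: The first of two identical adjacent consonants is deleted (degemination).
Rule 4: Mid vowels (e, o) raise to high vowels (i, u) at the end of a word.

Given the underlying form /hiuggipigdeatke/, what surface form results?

Rule 1 (stop-cluster i-epenthesis): /g/ and /g/ form a stop–stop cluster, so [i] is inserted between them. /g/ and /d/ form a stop–stop cluster, so [i] is inserted between them. /t/ and /k/ form a stop–stop cluster, so [i] is inserted between them. /hiuggipigdeatke/ → hiugigipigideatike.
Rule 2 (intervocalic spirantization): /p/ is a stop between vowels /i/ and /i/, so it spirantizes to the fricative [f]. /d/ is a stop between vowels /i/ and /e/, so it spirantizes to the fricative [z]. /t/ is a stop between vowels /a/ and /i/, so it spirantizes to the fricative [s]. /k/ is a stop between vowels /i/ and /e/, so it spirantizes to the fricative [x]. /hiugigipigideatike/ → hiugigifigizeasixe.
Rule 3 (degemination): no segment meets the environment; /hiugigifigizeasixe/ is unchanged.
Rule 4 (final vowel raising): /e/ is a mid vowel in word-final position, so it raises to [i]. /hiugigifigizeasixe/ → hiugigifigizeasixi.

hiugigifigizeasixi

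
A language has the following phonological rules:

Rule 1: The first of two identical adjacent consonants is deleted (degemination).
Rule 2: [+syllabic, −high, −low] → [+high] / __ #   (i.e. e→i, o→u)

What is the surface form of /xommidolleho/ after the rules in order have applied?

Rule 1 (degemination): /mm/ is a geminate; the first /m/ deletes. /ll/ is a geminate; the first /l/ deletes. /xommidolleho/ → xomidoleho.
Rule 2 (final vowel raising): /o/ is a mid vowel in word-final position, so it raises to [u]. /xomidoleho/ → xomidolehu.

xomidolehu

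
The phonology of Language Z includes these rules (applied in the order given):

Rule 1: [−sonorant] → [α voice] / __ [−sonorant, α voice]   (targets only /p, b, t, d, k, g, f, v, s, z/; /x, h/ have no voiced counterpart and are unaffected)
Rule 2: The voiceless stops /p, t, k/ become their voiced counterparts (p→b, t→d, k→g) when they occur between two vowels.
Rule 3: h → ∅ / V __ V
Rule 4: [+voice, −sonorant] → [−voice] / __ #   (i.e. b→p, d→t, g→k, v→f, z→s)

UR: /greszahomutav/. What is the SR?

Rule 1 (regressive voicing assimilation): /s/ precedes the voiced obstruent /z/, so it voices to [z] by assimilation. /greszahomutav/ → grezzahomutav.
Rule 2 (intervocalic voicing): /t/ is a voiceless stop between vowels /u/ and /a/, so it voices to [d]. /grezzahomutav/ → grezzahomudav.
Rule 3 (intervocalic h-deletion): /h/ occurs between vowels /a/ and /o/, so it deletes. /grezzahomudav/ → grezzaomudav.
Rule 4 (final devoicing): /v/ is a voiced obstruent in word-final position, so it devoices to [f]. /grezzaomudav/ → grezzaomudaf.

grezzaomudaf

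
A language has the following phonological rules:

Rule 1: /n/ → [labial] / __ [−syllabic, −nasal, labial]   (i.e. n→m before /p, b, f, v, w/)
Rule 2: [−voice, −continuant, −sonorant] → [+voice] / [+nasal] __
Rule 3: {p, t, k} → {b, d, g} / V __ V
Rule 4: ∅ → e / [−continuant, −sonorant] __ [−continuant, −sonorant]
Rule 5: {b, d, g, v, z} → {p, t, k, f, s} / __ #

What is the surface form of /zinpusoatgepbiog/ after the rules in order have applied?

Rule 1 (nasal place assimilation): /n/ precedes the labial consonant /p/, so it assimilates in place to [m]. /zinpusoatgepbiog/ → zimpusoatgepbiog.
Rule 2 (post-nasal voicing): /p/ is a voiceless stop immediately after the nasal /m/, so it voices to [b]. /zimpusoatgepbiog/ → zimbusoatgepbiog.
Rule 3 (intervocalic voicing): no segment meets the environment; /zimbusoatgepbiog/ is unchanged.
Rule 4 (stop-cluster e-epenthesis): /t/ and /g/ form a stop–stop cluster, so [e] is inserted between them. /p/ and /b/ form a stop–stop cluster, so [e] is inserted between them. /zimbusoatgepbiog/ → zimbusoategepebiog.
Rule 5 (final devoicing): /g/ is a voiced obstruent in word-final position, so it devoices to [k]. /zimbusoategepebiog/ → zimbusoategepebiok.

zimbusoategepebiok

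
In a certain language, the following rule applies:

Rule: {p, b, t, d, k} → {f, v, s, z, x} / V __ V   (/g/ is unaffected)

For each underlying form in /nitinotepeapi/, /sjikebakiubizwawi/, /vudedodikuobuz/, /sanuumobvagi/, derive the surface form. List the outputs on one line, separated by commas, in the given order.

nisinosefeafi, sjixevaxiuvizwawi, vuzezozixuovuz, sanuumobvagi

/nitinotepeapi/: /t/ is a stop between vowels /i/ and /i/, so it spirantizes to the fricative [s]. /t/ is a stop between vowels /o/ and /e/, so it spirantizes to the fricative [s]. /p/ is a stop between vowels /e/ and /e/, so it spirantizes to the fricative [f]. /p/ is a stop between vowels /a/ and /i/, so it spirantizes to the fricative [f]. → [nisinosefeafi].
/sjikebakiubizwawi/: /k/ is a stop between vowels /i/ and /e/, so it spirantizes to the fricative [x]. /b/ is a stop between vowels /e/ and /a/, so it spirantizes to the fricative [v]. /k/ is a stop between vowels /a/ and /i/, so it spirantizes to the fricative [x]. /b/ is a stop between vowels /u/ and /i/, so it spirantizes to the fricative [v]. → [sjixevaxiuvizwawi].
/vudedodikuobuz/: /d/ is a stop between vowels /u/ and /e/, so it spirantizes to the fricative [z]. /d/ is a stop between vowels /e/ and /o/, so it spirantizes to the fricative [z]. /d/ is a stop between vowels /o/ and /i/, so it spirantizes to the fricative [z]. /k/ is a stop between vowels /i/ and /u/, so it spirantizes to the fricative [x]. /b/ is a stop between vowels /o/ and /u/, so it spirantizes to the fricative [v]. → [vuzezozixuovuz].
/sanuumobvagi/: the rule's environment is not met; surfaces unchanged as [sanuumobvagi].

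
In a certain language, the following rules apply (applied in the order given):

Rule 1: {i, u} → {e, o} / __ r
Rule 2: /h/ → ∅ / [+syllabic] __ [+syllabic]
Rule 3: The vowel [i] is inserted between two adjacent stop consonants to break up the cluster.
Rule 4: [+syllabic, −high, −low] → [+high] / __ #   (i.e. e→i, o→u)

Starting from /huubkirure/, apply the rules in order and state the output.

huubikerori

Rule 1 (pre-rhotic lowering): /i/ is a high vowel immediately before /r/, so it lowers to [e]. /u/ is a high vowel immediately before /r/, so it lowers to [o]. /huubkirure/ → huubkerore.
Rule 2 (intervocalic h-deletion): no segment meets the environment; /huubkerore/ is unchanged.
Rule 3 (stop-cluster i-epenthesis): /b/ and /k/ form a stop–stop cluster, so [i] is inserted between them. /huubkerore/ → huubikerore.
Rule 4 (final vowel raising): /e/ is a mid vowel in word-final position, so it raises to [i]. /huubikerore/ → huubikerori.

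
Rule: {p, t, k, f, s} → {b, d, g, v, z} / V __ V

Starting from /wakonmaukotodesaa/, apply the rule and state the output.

wagonmaugododezaa

/k/ is a voiceless obstruent between vowels /a/ and /o/, so it voices to [g].
/k/ is a voiceless obstruent between vowels /u/ and /o/, so it voices to [g].
/t/ is a voiceless obstruent between vowels /o/ and /o/, so it voices to [d].
/s/ is a voiceless obstruent between vowels /e/ and /a/, so it voices to [z].
Surface form: [wagonmaugododezaa].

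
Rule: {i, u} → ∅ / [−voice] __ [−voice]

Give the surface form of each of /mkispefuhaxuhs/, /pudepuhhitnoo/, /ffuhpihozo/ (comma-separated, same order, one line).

mkspefhaxhs, pudephhtnoo, ffhphozo

/mkispefuhaxuhs/: /i/ is a high vowel flanked by voiceless consonants /k/ and /s/, so it deletes. /u/ is a high vowel flanked by voiceless consonants /f/ and /h/, so it deletes. /u/ is a high vowel flanked by voiceless consonants /x/ and /h/, so it deletes. → [mkspefhaxhs].
/pudepuhhitnoo/: /u/ is a high vowel flanked by voiceless consonants /p/ and /h/, so it deletes. /i/ is a high vowel flanked by voiceless consonants /h/ and /t/, so it deletes. → [pudephhtnoo].
/ffuhpihozo/: /u/ is a high vowel flanked by voiceless consonants /f/ and /h/, so it deletes. /i/ is a high vowel flanked by voiceless consonants /p/ and /h/, so it deletes. → [ffhphozo].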